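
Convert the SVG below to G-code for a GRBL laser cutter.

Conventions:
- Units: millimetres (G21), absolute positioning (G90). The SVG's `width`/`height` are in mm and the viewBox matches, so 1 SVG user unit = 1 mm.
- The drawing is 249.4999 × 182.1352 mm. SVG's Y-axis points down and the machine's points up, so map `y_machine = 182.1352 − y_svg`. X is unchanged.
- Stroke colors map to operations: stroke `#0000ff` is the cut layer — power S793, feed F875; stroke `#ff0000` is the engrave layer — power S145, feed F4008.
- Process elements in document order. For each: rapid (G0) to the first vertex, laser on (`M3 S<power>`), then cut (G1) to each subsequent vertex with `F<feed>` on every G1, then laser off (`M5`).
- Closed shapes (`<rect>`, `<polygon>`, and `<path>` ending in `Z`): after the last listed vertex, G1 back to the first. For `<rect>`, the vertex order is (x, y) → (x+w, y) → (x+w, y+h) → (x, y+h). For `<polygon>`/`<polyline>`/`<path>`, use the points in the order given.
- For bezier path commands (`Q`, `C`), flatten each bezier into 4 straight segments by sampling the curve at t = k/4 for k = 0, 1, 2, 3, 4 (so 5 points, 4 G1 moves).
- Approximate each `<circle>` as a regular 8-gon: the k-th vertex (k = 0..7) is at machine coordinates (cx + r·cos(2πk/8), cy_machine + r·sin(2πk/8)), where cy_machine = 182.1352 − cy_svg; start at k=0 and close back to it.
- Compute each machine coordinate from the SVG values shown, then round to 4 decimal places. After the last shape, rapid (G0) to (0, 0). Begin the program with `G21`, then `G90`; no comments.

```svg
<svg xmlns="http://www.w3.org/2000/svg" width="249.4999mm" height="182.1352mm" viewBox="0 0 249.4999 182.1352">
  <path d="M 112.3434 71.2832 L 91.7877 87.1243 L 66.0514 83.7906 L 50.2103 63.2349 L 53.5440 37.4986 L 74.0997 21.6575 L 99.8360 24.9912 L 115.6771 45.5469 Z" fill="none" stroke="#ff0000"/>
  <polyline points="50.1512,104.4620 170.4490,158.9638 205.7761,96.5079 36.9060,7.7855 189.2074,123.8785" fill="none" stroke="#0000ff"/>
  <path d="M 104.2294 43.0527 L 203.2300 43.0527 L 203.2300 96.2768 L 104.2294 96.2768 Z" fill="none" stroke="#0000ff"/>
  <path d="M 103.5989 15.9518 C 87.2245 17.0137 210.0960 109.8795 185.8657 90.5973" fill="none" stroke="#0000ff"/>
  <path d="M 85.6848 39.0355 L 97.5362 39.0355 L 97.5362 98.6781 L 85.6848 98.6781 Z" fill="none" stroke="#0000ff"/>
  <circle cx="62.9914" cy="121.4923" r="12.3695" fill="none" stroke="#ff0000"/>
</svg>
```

viewBox `0 0 249.4999 182.1352` with mm width/height → 1 unit = 1 mm. Flip: y_m = 182.1352 − y_svg.

**Shape 1** — `<path>` regular polygon, stroke `#ff0000` → engrave (S145, F4008). Machine vertices: (112.3434,110.8520) → (91.7877,95.0109) → (66.0514,98.3446) → (50.2103,118.9003) → (53.5440,144.6366) → (74.0997,160.4777) → (99.8360,157.1440) → (115.6771,136.5883) → (112.3434,110.8520). Closed: final G1 returns to the first vertex.

**Shape 2** — `<polyline>` open polyline, stroke `#0000ff` → cut (S793, F875). Machine vertices: (50.1512,77.6732) → (170.4490,23.1714) → (205.7761,85.6273) → (36.9060,174.3497) → (189.2074,58.2567). Open path.

**Shape 3** — `<path>` rectangle, stroke `#0000ff` → cut (S793, F875). Machine vertices: (104.2294,139.0825) → (203.2300,139.0825) → (203.2300,85.8584) → (104.2294,85.8584) → (104.2294,139.0825). Closed: final G1 returns to the first vertex.

**Shape 4** — `<path>` cubic bezier, stroke `#0000ff` → cut (S793, F875). Control points (SVG): P0=(103.5989,15.9518), P1=(87.2245,17.0137), P2=(210.0960,109.8795), P3=(185.8657,90.5973); sampled at t=k/4. Machine vertices: (103.5989,166.1834) → (112.9525,151.3605) → (147.6783,121.2316) → (180.9310,94.9173) → (185.8657,91.5379). Open path.

**Shape 5** — `<path>` rectangle, stroke `#0000ff` → cut (S793, F875). Machine vertices: (85.6848,143.0997) → (97.5362,143.0997) → (97.5362,83.4571) → (85.6848,83.4571) → (85.6848,143.0997). Closed: final G1 returns to the first vertex.

**Shape 6** — `<circle>` circle, stroke `#ff0000` → engrave (S145, F4008). Machine vertices: (75.3609,60.6429) → (71.7380,69.3895) → (62.9914,73.0124) → (54.2448,69.3895) → (50.6219,60.6429) → (54.2448,51.8963) → (62.9914,48.2734) → (71.7380,51.8963) → (75.3609,60.6429). Closed: final G1 returns to the first vertex.

G21
G90
G0 X112.3434 Y110.8520
M3 S145
G1 X91.7877 Y95.0109 F4008
G1 X66.0514 Y98.3446 F4008
G1 X50.2103 Y118.9003 F4008
G1 X53.5440 Y144.6366 F4008
G1 X74.0997 Y160.4777 F4008
G1 X99.8360 Y157.1440 F4008
G1 X115.6771 Y136.5883 F4008
G1 X112.3434 Y110.8520 F4008
M5
G0 X50.1512 Y77.6732
M3 S793
G1 X170.4490 Y23.1714 F875
G1 X205.7761 Y85.6273 F875
G1 X36.9060 Y174.3497 F875
G1 X189.2074 Y58.2567 F875
M5
G0 X104.2294 Y139.0825
M3 S793
G1 X203.2300 Y139.0825 F875
G1 X203.2300 Y85.8584 F875
G1 X104.2294 Y85.8584 F875
G1 X104.2294 Y139.0825 F875
M5
G0 X103.5989 Y166.1834
M3 S793
G1 X112.9525 Y151.3605 F875
G1 X147.6783 Y121.2316 F875
G1 X180.9310 Y94.9173 F875
G1 X185.8657 Y91.5379 F875
M5
G0 X85.6848 Y143.0997
M3 S793
G1 X97.5362 Y143.0997 F875
G1 X97.5362 Y83.4571 F875
G1 X85.6848 Y83.4571 F875
G1 X85.6848 Y143.0997 F875
M5
G0 X75.3609 Y60.6429
M3 S145
G1 X71.7380 Y69.3895 F4008
G1 X62.9914 Y73.0124 F4008
G1 X54.2448 Y69.3895 F4008
G1 X50.6219 Y60.6429 F4008
G1 X54.2448 Y51.8963 F4008
G1 X62.9914 Y48.2734 F4008
G1 X71.7380 Y51.8963 F4008
G1 X75.3609 Y60.6429 F4008
M5
G0 X0.0000 Y0.0000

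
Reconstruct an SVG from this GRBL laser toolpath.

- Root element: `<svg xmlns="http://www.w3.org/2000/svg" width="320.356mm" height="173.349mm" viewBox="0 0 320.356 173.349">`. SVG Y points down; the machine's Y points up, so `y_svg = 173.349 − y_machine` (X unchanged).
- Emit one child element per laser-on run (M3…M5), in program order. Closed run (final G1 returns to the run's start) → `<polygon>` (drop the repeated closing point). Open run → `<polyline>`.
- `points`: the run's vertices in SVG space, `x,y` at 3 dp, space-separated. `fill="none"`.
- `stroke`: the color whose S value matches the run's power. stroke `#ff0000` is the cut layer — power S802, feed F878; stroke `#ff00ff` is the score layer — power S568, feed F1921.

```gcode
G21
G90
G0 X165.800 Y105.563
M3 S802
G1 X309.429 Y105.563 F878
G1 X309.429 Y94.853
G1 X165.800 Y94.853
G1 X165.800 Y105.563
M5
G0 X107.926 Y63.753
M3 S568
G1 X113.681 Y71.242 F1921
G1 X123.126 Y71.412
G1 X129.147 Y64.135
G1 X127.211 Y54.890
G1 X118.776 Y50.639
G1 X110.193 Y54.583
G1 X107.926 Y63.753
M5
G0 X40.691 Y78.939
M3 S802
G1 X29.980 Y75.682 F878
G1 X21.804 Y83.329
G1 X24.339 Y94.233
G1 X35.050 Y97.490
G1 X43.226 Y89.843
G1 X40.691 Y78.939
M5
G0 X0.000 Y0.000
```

Machine Y-up, SVG Y-down with viewBox height 173.349, so y_svg = 173.349 − y_machine; X carries over.

Run 1: S802 ⇒ cut layer `#ff0000`. The run returns to its start, so emit a `<polygon>` with points (Y-flipped): 165.800,67.786 309.429,67.786 309.429,78.496 165.800,78.496.

Run 2: S568 ⇒ score layer `#ff00ff`. The run returns to its start, so emit a `<polygon>` with points (Y-flipped): 107.926,109.596 113.681,102.107 123.126,101.937 129.147,109.214 127.211,118.459 118.776,122.710 110.193,118.766.

Run 3: power S802 maps to stroke `#ff0000` (cut). The run returns to its start, so emit a `<polygon>` with points (Y-flipped): 40.691,94.410 29.980,97.667 21.804,90.020 24.339,79.116 35.050,75.859 43.226,83.506.

<svg xmlns="http://www.w3.org/2000/svg" width="320.356mm" height="173.349mm" viewBox="0 0 320.356 173.349">
  <polygon points="165.800,67.786 309.429,67.786 309.429,78.496 165.800,78.496" fill="none" stroke="#ff0000"/>
  <polygon points="107.926,109.596 113.681,102.107 123.126,101.937 129.147,109.214 127.211,118.459 118.776,122.710 110.193,118.766" fill="none" stroke="#ff00ff"/>
  <polygon points="40.691,94.410 29.980,97.667 21.804,90.020 24.339,79.116 35.050,75.859 43.226,83.506" fill="none" stroke="#ff0000"/>
</svg>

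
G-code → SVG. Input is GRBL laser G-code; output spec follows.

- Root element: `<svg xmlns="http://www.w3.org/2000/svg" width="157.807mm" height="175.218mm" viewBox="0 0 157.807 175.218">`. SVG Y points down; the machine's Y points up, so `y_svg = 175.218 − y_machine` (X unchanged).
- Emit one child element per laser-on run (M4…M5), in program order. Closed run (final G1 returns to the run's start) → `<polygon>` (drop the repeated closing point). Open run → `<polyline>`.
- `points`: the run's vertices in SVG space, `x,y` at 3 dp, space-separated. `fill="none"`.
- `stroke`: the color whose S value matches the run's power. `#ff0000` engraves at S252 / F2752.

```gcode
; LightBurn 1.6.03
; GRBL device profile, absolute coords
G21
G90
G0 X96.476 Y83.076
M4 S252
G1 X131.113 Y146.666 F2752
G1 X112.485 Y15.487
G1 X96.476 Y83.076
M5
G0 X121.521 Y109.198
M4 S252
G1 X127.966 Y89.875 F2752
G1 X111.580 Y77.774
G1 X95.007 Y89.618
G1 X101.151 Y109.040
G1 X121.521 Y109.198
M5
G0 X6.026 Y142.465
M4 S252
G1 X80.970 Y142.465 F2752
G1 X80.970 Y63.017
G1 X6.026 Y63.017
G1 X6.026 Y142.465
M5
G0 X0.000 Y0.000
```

Machine Y-up, SVG Y-down with viewBox height 175.218, so y_svg = 175.218 − y_machine; X carries over. Every run uses S252, so all elements get stroke `#ff0000` (engrave).

Run 1: The run returns to its start, so emit a `<polygon>` with points (Y-flipped): 96.476,92.142 131.113,28.552 112.485,159.731.

Run 2: The run returns to its start, so emit a `<polygon>` with points (Y-flipped): 121.521,66.020 127.966,85.343 111.580,97.444 95.007,85.600 101.151,66.178.

Run 3: The run returns to its start, so emit a `<polygon>` with points (Y-flipped): 6.026,32.753 80.970,32.753 80.970,112.201 6.026,112.201.

<svg xmlns="http://www.w3.org/2000/svg" width="157.807mm" height="175.218mm" viewBox="0 0 157.807 175.218">
  <polygon points="96.476,92.142 131.113,28.552 112.485,159.731" fill="none" stroke="#ff0000"/>
  <polygon points="121.521,66.020 127.966,85.343 111.580,97.444 95.007,85.600 101.151,66.178" fill="none" stroke="#ff0000"/>
  <polygon points="6.026,32.753 80.970,32.753 80.970,112.201 6.026,112.201" fill="none" stroke="#ff0000"/>
</svg>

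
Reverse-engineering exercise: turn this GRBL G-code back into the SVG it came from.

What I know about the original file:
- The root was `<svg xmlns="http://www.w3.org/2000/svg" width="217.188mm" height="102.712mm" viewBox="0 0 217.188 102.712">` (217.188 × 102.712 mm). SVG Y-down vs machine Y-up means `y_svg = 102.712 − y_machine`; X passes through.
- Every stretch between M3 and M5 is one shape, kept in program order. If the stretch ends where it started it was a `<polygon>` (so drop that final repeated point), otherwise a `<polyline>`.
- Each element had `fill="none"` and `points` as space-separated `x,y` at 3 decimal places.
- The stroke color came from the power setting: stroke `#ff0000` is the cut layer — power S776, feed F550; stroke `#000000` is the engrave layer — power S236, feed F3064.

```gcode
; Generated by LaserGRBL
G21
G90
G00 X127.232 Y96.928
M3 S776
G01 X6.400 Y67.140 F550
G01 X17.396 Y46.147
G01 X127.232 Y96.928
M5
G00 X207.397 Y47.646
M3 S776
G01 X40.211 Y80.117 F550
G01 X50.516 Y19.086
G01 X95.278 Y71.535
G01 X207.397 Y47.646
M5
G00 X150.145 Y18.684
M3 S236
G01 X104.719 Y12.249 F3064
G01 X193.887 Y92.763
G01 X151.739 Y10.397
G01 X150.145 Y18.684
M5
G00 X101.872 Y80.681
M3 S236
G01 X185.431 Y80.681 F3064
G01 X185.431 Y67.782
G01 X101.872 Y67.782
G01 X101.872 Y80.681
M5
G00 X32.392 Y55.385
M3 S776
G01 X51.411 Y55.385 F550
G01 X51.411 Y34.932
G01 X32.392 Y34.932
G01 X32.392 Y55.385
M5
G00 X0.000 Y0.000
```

Machine Y-up, SVG Y-down with viewBox height 102.712, so y_svg = 102.712 − y_machine; X carries over.

Run 1: the run's S776 means `#ff0000` (cut). The run returns to its start, so emit a `<polygon>` with points (Y-flipped): 127.232,5.784 6.400,35.572 17.396,56.565.

Run 2: S776 ⇒ cut layer `#ff0000`. The run returns to its start, so emit a `<polygon>` with points (Y-flipped): 207.397,55.066 40.211,22.595 50.516,83.626 95.278,31.177.

Run 3: the run's S236 means `#000000` (engrave). The run returns to its start, so emit a `<polygon>` with points (Y-flipped): 150.145,84.028 104.719,90.463 193.887,9.949 151.739,92.315.

Run 4: power S236 maps to stroke `#000000` (engrave). The run returns to its start, so emit a `<polygon>` with points (Y-flipped): 101.872,22.031 185.431,22.031 185.431,34.930 101.872,34.930.

Run 5: power S776 maps to stroke `#ff0000` (cut). The run returns to its start, so emit a `<polygon>` with points (Y-flipped): 32.392,47.327 51.411,47.327 51.411,67.780 32.392,67.780.

<svg xmlns="http://www.w3.org/2000/svg" width="217.188mm" height="102.712mm" viewBox="0 0 217.188 102.712">
  <polygon points="127.232,5.784 6.400,35.572 17.396,56.565" fill="none" stroke="#ff0000"/>
  <polygon points="207.397,55.066 40.211,22.595 50.516,83.626 95.278,31.177" fill="none" stroke="#ff0000"/>
  <polygon points="150.145,84.028 104.719,90.463 193.887,9.949 151.739,92.315" fill="none" stroke="#000000"/>
  <polygon points="101.872,22.031 185.431,22.031 185.431,34.930 101.872,34.930" fill="none" stroke="#000000"/>
  <polygon points="32.392,47.327 51.411,47.327 51.411,67.780 32.392,67.780" fill="none" stroke="#ff0000"/>
</svg>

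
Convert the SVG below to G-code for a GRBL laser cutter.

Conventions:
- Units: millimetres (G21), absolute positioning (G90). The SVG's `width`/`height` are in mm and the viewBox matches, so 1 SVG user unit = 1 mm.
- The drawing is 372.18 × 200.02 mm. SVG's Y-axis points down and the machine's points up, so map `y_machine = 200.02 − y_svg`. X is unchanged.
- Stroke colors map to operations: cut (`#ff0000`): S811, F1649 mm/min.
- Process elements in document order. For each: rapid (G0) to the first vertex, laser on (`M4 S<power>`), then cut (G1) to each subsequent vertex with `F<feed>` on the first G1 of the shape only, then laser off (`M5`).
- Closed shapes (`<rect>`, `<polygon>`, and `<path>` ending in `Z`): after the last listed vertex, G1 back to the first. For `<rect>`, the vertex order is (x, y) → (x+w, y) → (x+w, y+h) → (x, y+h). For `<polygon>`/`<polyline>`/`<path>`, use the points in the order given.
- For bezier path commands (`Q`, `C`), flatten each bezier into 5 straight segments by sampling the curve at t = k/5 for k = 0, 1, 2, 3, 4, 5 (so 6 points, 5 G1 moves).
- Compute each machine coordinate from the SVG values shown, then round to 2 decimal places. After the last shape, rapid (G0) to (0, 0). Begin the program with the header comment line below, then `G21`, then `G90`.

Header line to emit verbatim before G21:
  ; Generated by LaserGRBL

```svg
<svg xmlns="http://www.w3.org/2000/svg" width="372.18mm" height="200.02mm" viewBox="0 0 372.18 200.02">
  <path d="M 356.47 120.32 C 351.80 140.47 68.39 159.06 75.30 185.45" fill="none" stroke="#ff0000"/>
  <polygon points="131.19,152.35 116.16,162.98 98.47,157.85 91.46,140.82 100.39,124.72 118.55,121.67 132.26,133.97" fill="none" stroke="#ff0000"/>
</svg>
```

; Generated by LaserGRBL
G21
G90
G0 X356.47 Y79.70
M4 S811
G1 X324.77 Y67.72 F1649
G1 X253.49 Y55.67
G1 X169.94 Y43.09
G1 X101.44 Y29.54
G1 X75.30 Y14.57
M5
G0 X131.19 Y47.67
M4 S811
G1 X116.16 Y37.04 F1649
G1 X98.47 Y42.17
G1 X91.46 Y59.20
G1 X100.39 Y75.30
G1 X118.55 Y78.35
G1 X132.26 Y66.05
G1 X131.19 Y47.67
M5
G0 X0.00 Y0.00

viewBox `0 0 372.18 200.02` with mm width/height → 1 unit = 1 mm. Flip: y_m = 200.02 − y_svg.

**Shape 1** — `<path>` cubic bezier, stroke `#ff0000` → cut (S811, F1649). Control points (SVG): P0=(356.47,120.32), P1=(351.80,140.47), P2=(68.39,159.06), P3=(75.30,185.45); sampled at t=k/5. Machine vertices: (356.47,79.70) → (324.77,67.72) → (253.49,55.67) → (169.94,43.09) → (101.44,29.54) → (75.30,14.57). Open path.

**Shape 2** — `<polygon>` regular polygon, stroke `#ff0000` → cut (S811, F1649). Machine vertices: (131.19,47.67) → (116.16,37.04) → (98.47,42.17) → (91.46,59.20) → (100.39,75.30) → (118.55,78.35) → (132.26,66.05) → (131.19,47.67). Closed: final G1 returns to the first vertex.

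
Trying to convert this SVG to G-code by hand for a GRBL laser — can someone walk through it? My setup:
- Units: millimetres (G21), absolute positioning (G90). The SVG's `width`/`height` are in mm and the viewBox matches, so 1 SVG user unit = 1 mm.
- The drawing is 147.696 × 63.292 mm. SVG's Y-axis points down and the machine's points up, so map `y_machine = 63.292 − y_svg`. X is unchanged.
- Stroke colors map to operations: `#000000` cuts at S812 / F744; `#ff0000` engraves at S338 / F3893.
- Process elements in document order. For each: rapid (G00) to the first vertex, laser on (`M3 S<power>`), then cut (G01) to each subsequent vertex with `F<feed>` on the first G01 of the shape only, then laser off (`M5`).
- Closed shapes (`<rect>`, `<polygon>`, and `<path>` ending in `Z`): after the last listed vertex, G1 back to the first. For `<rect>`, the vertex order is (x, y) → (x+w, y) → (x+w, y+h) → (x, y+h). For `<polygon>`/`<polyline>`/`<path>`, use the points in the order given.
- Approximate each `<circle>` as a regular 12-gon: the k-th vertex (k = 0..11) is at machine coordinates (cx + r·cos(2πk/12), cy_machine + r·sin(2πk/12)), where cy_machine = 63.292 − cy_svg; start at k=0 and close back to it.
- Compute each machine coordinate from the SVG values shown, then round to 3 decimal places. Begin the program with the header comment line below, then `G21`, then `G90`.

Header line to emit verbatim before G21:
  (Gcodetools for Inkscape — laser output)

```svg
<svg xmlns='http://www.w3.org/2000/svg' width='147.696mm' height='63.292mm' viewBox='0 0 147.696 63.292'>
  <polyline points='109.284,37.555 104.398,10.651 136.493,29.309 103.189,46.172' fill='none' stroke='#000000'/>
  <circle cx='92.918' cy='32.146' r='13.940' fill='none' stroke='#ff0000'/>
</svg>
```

(Gcodetools for Inkscape — laser output)
G21
G90
G00 X109.284 Y25.737
M3 S812
G01 X104.398 Y52.641 F744
G01 X136.493 Y33.983
G01 X103.189 Y17.120
M5
G00 X106.858 Y31.146
M3 S338
G01 X104.990 Y38.116 F3893
G01 X99.888 Y43.218
G01 X92.918 Y45.086
G01 X85.948 Y43.218
G01 X80.846 Y38.116
G01 X78.978 Y31.146
G01 X80.846 Y24.176
G01 X85.948 Y19.074
G01 X92.918 Y17.206
G01 X99.888 Y19.074
G01 X104.990 Y24.176
G01 X106.858 Y31.146
M5

Since the viewBox matches the mm dimensions, user units are millimetres directly. The only transform is the Y-flip y_m = 63.292 − y_svg.

Shape 1 is a open polyline drawn with `<polyline>`. Its stroke #000000 means cut at S812, F744. After flipping Y the toolpath is (109.284,25.737) → (104.398,52.641) → (136.493,33.983) → (103.189,17.120).

Shape 2 is a circle drawn with `<circle>`. Its stroke #ff0000 means engrave at S338, F3893. After flipping Y the toolpath is (106.858,31.146) → (104.990,38.116) → (99.888,43.218) → (92.918,45.086) → (85.948,43.218) → (80.846,38.116) → (78.978,31.146) → (80.846,24.176) → (85.948,19.074) → (92.918,17.206) → (99.888,19.074) → (104.990,24.176) → (106.858,31.146), returning to the start.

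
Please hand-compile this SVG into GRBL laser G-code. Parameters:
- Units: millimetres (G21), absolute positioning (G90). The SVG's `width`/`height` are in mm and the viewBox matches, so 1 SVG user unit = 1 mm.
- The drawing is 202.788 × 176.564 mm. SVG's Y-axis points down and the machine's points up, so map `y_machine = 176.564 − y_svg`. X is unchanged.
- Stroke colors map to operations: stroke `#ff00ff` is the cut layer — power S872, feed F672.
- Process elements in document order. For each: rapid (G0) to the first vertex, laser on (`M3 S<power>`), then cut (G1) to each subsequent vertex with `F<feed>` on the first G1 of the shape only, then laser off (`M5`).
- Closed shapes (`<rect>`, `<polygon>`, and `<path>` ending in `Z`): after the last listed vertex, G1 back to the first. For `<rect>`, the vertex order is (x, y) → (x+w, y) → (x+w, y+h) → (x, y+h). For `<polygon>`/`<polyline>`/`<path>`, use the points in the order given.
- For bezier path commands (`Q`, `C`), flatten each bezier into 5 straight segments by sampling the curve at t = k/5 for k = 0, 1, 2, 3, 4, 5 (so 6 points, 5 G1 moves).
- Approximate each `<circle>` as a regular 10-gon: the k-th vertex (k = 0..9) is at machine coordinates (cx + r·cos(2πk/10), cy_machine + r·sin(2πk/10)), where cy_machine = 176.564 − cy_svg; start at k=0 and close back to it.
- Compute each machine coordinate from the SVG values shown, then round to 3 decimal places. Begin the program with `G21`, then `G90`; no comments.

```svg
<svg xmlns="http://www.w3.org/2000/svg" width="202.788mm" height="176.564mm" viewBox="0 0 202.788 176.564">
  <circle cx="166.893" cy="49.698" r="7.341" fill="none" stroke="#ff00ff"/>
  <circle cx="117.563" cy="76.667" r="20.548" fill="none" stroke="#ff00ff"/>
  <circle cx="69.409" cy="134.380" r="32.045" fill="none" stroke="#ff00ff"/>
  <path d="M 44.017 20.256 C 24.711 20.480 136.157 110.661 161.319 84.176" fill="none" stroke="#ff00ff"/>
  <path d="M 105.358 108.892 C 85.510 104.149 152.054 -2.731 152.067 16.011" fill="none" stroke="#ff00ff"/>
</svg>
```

G21
G90
G0 X174.234 Y126.866
M3 S872
G1 X172.832 Y131.181 F672
G1 X169.161 Y133.848
G1 X164.625 Y133.848
G1 X160.954 Y131.181
G1 X159.552 Y126.866
G1 X160.954 Y122.551
G1 X164.625 Y119.884
G1 X169.161 Y119.884
G1 X172.832 Y122.551
G1 X174.234 Y126.866
M5
G0 X138.111 Y99.897
M3 S872
G1 X134.187 Y111.975 F672
G1 X123.913 Y119.439
G1 X111.213 Y119.439
G1 X100.939 Y111.975
G1 X97.015 Y99.897
G1 X100.939 Y87.819
G1 X111.213 Y80.355
G1 X123.913 Y80.355
G1 X134.187 Y87.819
G1 X138.111 Y99.897
M5
G0 X101.454 Y42.184
M3 S872
G1 X95.334 Y61.020 F672
G1 X79.311 Y72.661
G1 X59.507 Y72.661
G1 X43.484 Y61.020
G1 X37.364 Y42.184
G1 X43.484 Y23.348
G1 X59.507 Y11.707
G1 X79.311 Y11.707
G1 X95.334 Y23.348
G1 X101.454 Y42.184
M5
G0 X44.017 Y156.308
M3 S872
G1 X46.387 Y147.032 F672
G1 X69.720 Y126.084
G1 X103.599 Y103.382
G1 X137.604 Y88.844
G1 X161.319 Y92.388
M5
G0 X105.358 Y67.672
M3 S872
G1 X102.593 Y80.952 F672
G1 X113.221 Y107.813
G1 X129.904 Y137.321
G1 X145.299 Y158.546
G1 X152.067 Y160.553
M5

viewBox `0 0 202.788 176.564` with mm width/height → 1 unit = 1 mm. Flip: y_m = 176.564 − y_svg.

**Shape 1** — `<circle>` circle, stroke `#ff00ff` → cut (S872, F672). Machine vertices: (174.234,126.866) → (172.832,131.181) → (169.161,133.848) → (164.625,133.848) → (160.954,131.181) → (159.552,126.866) → (160.954,122.551) → (164.625,119.884) → (169.161,119.884) → (172.832,122.551) → (174.234,126.866). Closed: final G1 returns to the first vertex.

**Shape 2** — `<circle>` circle, stroke `#ff00ff` → cut (S872, F672). Machine vertices: (138.111,99.897) → (134.187,111.975) → (123.913,119.439) → (111.213,119.439) → (100.939,111.975) → (97.015,99.897) → (100.939,87.819) → (111.213,80.355) → (123.913,80.355) → (134.187,87.819) → (138.111,99.897). Closed: final G1 returns to the first vertex.

**Shape 3** — `<circle>` circle, stroke `#ff00ff` → cut (S872, F672). Machine vertices: (101.454,42.184) → (95.334,61.020) → (79.311,72.661) → (59.507,72.661) → (43.484,61.020) → (37.364,42.184) → (43.484,23.348) → (59.507,11.707) → (79.311,11.707) → (95.334,23.348) → (101.454,42.184). Closed: final G1 returns to the first vertex.

**Shape 4** — `<path>` cubic bezier, stroke `#ff00ff` → cut (S872, F672). Control points (SVG): P0=(44.017,20.256), P1=(24.711,20.480), P2=(136.157,110.661), P3=(161.319,84.176); sampled at t=k/5. Machine vertices: (44.017,156.308) → (46.387,147.032) → (69.720,126.084) → (103.599,103.382) → (137.604,88.844) → (161.319,92.388). Open path.

**Shape 5** — `<path>` cubic bezier, stroke `#ff00ff` → cut (S872, F672). Control points (SVG): P0=(105.358,108.892), P1=(85.510,104.149), P2=(152.054,-2.731), P3=(152.067,16.011); sampled at t=k/5. Machine vertices: (105.358,67.672) → (102.593,80.952) → (113.221,107.813) → (129.904,137.321) → (145.299,158.546) → (152.067,160.553). Open path.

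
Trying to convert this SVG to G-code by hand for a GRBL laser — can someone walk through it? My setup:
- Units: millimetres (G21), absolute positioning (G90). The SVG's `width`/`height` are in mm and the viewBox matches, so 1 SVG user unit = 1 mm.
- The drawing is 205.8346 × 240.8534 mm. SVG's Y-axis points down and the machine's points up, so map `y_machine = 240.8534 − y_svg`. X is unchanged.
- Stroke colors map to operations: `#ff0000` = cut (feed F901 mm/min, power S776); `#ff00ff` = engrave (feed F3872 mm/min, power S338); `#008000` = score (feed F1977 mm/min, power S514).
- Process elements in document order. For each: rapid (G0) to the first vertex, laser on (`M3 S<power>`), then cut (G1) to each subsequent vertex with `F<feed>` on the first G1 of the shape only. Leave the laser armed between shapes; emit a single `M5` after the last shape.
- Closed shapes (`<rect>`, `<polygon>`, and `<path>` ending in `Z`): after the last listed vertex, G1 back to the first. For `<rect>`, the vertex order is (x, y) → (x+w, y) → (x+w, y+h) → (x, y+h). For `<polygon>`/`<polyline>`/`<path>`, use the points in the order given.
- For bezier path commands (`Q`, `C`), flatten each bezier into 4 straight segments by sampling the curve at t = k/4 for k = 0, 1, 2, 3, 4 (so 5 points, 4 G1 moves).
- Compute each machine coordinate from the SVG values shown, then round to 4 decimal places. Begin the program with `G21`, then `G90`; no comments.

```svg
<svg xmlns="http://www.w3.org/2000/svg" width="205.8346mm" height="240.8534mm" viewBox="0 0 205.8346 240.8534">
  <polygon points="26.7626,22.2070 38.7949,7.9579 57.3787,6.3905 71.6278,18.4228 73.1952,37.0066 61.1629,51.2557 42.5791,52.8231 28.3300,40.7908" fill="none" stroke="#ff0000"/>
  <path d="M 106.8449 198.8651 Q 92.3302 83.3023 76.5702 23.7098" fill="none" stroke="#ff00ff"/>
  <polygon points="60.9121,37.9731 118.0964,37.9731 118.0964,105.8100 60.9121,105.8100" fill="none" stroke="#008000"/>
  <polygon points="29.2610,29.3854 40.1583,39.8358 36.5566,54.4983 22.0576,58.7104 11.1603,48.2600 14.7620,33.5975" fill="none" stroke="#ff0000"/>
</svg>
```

Since the viewBox matches the mm dimensions, user units are millimetres directly. The only transform is the Y-flip y_m = 240.8534 − y_svg.

Shape 1 is a regular polygon drawn with `<polygon>`. Its stroke #ff0000 means cut at S776, F901. After flipping Y the toolpath is (26.7626,218.6464) → (38.7949,232.8955) → (57.3787,234.4629) → (71.6278,222.4306) → (73.1952,203.8468) → (61.1629,189.5977) → (42.5791,188.0303) → (28.3300,200.0626) → (26.7626,218.6464), returning to the start.

Shape 2 is a quadratic bezier drawn with `<path>`. Its stroke #ff00ff means engrave at S338, F3872. After flipping Y the toolpath is (106.8449,41.9883) → (99.5097,96.2716) → (92.0189,143.5585) → (84.3724,183.8492) → (76.5702,217.1436).

Shape 3 is a rectangle drawn with `<polygon>`. Its stroke #008000 means score at S514, F1977. After flipping Y the toolpath is (60.9121,202.8803) → (118.0964,202.8803) → (118.0964,135.0434) → (60.9121,135.0434) → (60.9121,202.8803), returning to the start.

Shape 4 is a regular polygon drawn with `<polygon>`. Its stroke #ff0000 means cut at S776, F901. After flipping Y the toolpath is (29.2610,211.4680) → (40.1583,201.0176) → (36.5566,186.3551) → (22.0576,182.1430) → (11.1603,192.5934) → (14.7620,207.2559) → (29.2610,211.4680), returning to the start.

G21
G90
G0 X26.7626 Y218.6464
M3 S776
G1 X38.7949 Y232.8955 F901
G1 X57.3787 Y234.4629
G1 X71.6278 Y222.4306
G1 X73.1952 Y203.8468
G1 X61.1629 Y189.5977
G1 X42.5791 Y188.0303
G1 X28.3300 Y200.0626
G1 X26.7626 Y218.6464
G0 X106.8449 Y41.9883
M3 S338
G1 X99.5097 Y96.2716 F3872
G1 X92.0189 Y143.5585
G1 X84.3724 Y183.8492
G1 X76.5702 Y217.1436
G0 X60.9121 Y202.8803
M3 S514
G1 X118.0964 Y202.8803 F1977
G1 X118.0964 Y135.0434
G1 X60.9121 Y135.0434
G1 X60.9121 Y202.8803
G0 X29.2610 Y211.4680
M3 S776
G1 X40.1583 Y201.0176 F901
G1 X36.5566 Y186.3551
G1 X22.0576 Y182.1430
G1 X11.1603 Y192.5934
G1 X14.7620 Y207.2559
G1 X29.2610 Y211.4680
M5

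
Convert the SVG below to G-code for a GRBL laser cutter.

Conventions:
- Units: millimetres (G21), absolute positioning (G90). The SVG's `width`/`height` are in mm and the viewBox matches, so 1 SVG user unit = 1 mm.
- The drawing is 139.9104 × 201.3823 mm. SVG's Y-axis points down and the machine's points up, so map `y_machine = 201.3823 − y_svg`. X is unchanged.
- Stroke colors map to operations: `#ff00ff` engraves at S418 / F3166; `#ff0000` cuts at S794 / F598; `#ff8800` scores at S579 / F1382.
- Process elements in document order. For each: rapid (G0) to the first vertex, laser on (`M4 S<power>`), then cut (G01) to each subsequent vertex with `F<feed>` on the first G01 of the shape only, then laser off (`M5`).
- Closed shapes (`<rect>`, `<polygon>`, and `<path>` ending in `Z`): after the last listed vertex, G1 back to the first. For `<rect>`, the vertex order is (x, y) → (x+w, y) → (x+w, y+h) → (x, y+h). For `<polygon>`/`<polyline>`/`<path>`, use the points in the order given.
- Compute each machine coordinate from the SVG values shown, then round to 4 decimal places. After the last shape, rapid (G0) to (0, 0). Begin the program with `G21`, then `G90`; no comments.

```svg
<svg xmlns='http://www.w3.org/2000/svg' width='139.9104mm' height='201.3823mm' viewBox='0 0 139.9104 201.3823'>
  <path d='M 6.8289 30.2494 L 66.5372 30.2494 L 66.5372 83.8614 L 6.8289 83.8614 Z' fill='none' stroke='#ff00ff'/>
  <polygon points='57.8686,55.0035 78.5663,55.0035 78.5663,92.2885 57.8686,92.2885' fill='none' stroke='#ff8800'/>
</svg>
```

1 u = 1 mm; y_m = 201.3823 − y.

[1] `<path>` rectangle, #ff00ff→engrave S418 F3166: (6.8289,171.1329) → (66.5372,171.1329) → (66.5372,117.5209) → (6.8289,117.5209) → (6.8289,171.1329) (closed)

[2] `<polygon>` rectangle, #ff8800→score S579 F1382: (57.8686,146.3788) → (78.5663,146.3788) → (78.5663,109.0938) → (57.8686,109.0938) → (57.8686,146.3788) (closed)

G21
G90
G0 X6.8289 Y171.1329
M4 S418
G01 X66.5372 Y171.1329 F3166
G01 X66.5372 Y117.5209
G01 X6.8289 Y117.5209
G01 X6.8289 Y171.1329
M5
G0 X57.8686 Y146.3788
M4 S579
G01 X78.5663 Y146.3788 F1382
G01 X78.5663 Y109.0938
G01 X57.8686 Y109.0938
G01 X57.8686 Y146.3788
M5
G0 X0.0000 Y0.0000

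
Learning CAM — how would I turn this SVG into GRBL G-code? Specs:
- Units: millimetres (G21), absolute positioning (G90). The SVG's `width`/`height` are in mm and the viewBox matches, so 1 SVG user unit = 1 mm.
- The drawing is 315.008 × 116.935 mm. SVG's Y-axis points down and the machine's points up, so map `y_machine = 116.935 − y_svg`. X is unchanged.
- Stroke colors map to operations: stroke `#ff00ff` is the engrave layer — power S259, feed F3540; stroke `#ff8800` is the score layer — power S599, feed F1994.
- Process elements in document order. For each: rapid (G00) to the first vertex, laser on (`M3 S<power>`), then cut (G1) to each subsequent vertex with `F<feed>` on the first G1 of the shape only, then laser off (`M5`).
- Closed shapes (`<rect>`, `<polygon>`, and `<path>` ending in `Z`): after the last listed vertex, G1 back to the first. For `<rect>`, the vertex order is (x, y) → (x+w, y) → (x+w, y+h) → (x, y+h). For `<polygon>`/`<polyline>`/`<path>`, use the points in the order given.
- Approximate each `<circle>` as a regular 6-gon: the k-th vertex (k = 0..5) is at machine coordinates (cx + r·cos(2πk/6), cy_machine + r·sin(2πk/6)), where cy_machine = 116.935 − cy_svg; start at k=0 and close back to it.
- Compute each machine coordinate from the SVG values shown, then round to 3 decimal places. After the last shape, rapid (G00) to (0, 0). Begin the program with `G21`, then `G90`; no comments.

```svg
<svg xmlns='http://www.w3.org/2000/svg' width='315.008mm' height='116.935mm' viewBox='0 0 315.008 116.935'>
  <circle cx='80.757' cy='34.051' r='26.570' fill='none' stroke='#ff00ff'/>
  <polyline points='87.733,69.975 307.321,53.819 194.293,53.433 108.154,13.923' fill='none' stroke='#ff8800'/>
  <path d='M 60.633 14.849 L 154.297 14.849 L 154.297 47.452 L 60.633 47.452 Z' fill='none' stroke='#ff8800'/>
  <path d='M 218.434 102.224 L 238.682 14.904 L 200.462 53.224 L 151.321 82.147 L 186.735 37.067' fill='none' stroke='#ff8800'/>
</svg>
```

G21
G90
G00 X107.327 Y82.884
M3 S259
G1 X94.042 Y105.894 F3540
G1 X67.472 Y105.894
G1 X54.187 Y82.884
G1 X67.472 Y59.874
G1 X94.042 Y59.874
G1 X107.327 Y82.884
M5
G00 X87.733 Y46.960
M3 S599
G1 X307.321 Y63.116 F1994
G1 X194.293 Y63.502
G1 X108.154 Y103.012
M5
G00 X60.633 Y102.086
M3 S599
G1 X154.297 Y102.086 F1994
G1 X154.297 Y69.483
G1 X60.633 Y69.483
G1 X60.633 Y102.086
M5
G00 X218.434 Y14.711
M3 S599
G1 X238.682 Y102.031 F1994
G1 X200.462 Y63.711
G1 X151.321 Y34.788
G1 X186.735 Y79.868
M5
G00 X0.000 Y0.000

viewBox `0 0 315.008 116.935` with mm width/height → 1 unit = 1 mm. Flip: y_m = 116.935 − y_svg.

**Shape 1** — `<circle>` circle, stroke `#ff00ff` → engrave (S259, F3540). Machine vertices: (107.327,82.884) → (94.042,105.894) → (67.472,105.894) → (54.187,82.884) → (67.472,59.874) → (94.042,59.874) → (107.327,82.884). Closed: final G1 returns to the first vertex.

**Shape 2** — `<polyline>` open polyline, stroke `#ff8800` → score (S599, F1994). Machine vertices: (87.733,46.960) → (307.321,63.116) → (194.293,63.502) → (108.154,103.012). Open path.

**Shape 3** — `<path>` rectangle, stroke `#ff8800` → score (S599, F1994). Machine vertices: (60.633,102.086) → (154.297,102.086) → (154.297,69.483) → (60.633,69.483) → (60.633,102.086). Closed: final G1 returns to the first vertex.

**Shape 4** — `<path>` open polyline, stroke `#ff8800` → score (S599, F1994). Machine vertices: (218.434,14.711) → (238.682,102.031) → (200.462,63.711) → (151.321,34.788) → (186.735,79.868). Open path.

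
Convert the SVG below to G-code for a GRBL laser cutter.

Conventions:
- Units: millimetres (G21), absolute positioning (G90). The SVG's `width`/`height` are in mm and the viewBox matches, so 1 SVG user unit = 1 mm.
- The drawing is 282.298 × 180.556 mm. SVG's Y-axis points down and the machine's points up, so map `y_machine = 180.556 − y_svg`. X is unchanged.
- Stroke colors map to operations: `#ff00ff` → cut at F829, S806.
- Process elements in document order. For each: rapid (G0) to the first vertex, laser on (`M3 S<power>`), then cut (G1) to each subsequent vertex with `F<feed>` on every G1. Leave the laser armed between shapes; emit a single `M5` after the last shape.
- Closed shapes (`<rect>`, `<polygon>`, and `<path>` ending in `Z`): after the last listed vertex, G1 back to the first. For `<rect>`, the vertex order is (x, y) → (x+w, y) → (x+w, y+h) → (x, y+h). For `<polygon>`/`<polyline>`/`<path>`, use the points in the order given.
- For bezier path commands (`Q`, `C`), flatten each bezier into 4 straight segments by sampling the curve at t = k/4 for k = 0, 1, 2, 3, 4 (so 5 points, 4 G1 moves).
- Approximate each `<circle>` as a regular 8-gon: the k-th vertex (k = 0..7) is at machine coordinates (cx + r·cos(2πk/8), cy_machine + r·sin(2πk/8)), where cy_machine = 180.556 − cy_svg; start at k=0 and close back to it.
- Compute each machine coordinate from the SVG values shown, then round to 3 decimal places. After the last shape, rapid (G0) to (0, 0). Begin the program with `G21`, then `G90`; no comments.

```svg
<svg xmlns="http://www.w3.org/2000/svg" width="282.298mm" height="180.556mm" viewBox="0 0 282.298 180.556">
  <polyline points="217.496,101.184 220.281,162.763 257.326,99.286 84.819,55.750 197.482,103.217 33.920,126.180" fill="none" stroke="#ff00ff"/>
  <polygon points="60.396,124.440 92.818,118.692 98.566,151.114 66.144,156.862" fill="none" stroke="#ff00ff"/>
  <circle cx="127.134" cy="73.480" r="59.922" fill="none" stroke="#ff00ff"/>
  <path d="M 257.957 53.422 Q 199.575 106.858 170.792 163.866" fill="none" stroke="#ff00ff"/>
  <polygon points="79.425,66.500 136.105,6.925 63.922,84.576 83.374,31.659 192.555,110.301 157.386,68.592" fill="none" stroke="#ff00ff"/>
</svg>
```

Since the viewBox matches the mm dimensions, user units are millimetres directly. The only transform is the Y-flip y_m = 180.556 − y_svg.

Shape 1 is a open polyline drawn with `<polyline>`. Its stroke #ff00ff means cut at S806, F829. After flipping Y the toolpath is (217.496,79.372) → (220.281,17.793) → (257.326,81.270) → (84.819,124.806) → (197.482,77.339) → (33.920,54.376).

Shape 2 is a regular polygon drawn with `<polygon>`. Its stroke #ff00ff means cut at S806, F829. After flipping Y the toolpath is (60.396,56.116) → (92.818,61.864) → (98.566,29.442) → (66.144,23.694) → (60.396,56.116), returning to the start.

Shape 3 is a circle drawn with `<circle>`. Its stroke #ff00ff means cut at S806, F829. After flipping Y the toolpath is (187.056,107.076) → (169.505,149.447) → (127.134,166.998) → (84.763,149.447) → (67.212,107.076) → (84.763,64.705) → (127.134,47.154) → (169.505,64.705) → (187.056,107.076), returning to the start.

Shape 4 is a quadratic bezier drawn with `<path>`. Its stroke #ff00ff means cut at S806, F829. After flipping Y the toolpath is (257.957,127.134) → (230.616,100.193) → (206.975,72.805) → (187.033,44.971) → (170.792,16.690).

Shape 5 is a closed polygon drawn with `<polygon>`. Its stroke #ff00ff means cut at S806, F829. After flipping Y the toolpath is (79.425,114.056) → (136.105,173.631) → (63.922,95.980) → (83.374,148.897) → (192.555,70.255) → (157.386,111.964) → (79.425,114.056), returning to the start.

G21
G90
G0 X217.496 Y79.372
M3 S806
G1 X220.281 Y17.793 F829
G1 X257.326 Y81.270 F829
G1 X84.819 Y124.806 F829
G1 X197.482 Y77.339 F829
G1 X33.920 Y54.376 F829
G0 X60.396 Y56.116
M3 S806
G1 X92.818 Y61.864 F829
G1 X98.566 Y29.442 F829
G1 X66.144 Y23.694 F829
G1 X60.396 Y56.116 F829
G0 X187.056 Y107.076
M3 S806
G1 X169.505 Y149.447 F829
G1 X127.134 Y166.998 F829
G1 X84.763 Y149.447 F829
G1 X67.212 Y107.076 F829
G1 X84.763 Y64.705 F829
G1 X127.134 Y47.154 F829
G1 X169.505 Y64.705 F829
G1 X187.056 Y107.076 F829
G0 X257.957 Y127.134
M3 S806
G1 X230.616 Y100.193 F829
G1 X206.975 Y72.805 F829
G1 X187.033 Y44.971 F829
G1 X170.792 Y16.690 F829
G0 X79.425 Y114.056
M3 S806
G1 X136.105 Y173.631 F829
G1 X63.922 Y95.980 F829
G1 X83.374 Y148.897 F829
G1 X192.555 Y70.255 F829
G1 X157.386 Y111.964 F829
G1 X79.425 Y114.056 F829
M5
G0 X0.000 Y0.000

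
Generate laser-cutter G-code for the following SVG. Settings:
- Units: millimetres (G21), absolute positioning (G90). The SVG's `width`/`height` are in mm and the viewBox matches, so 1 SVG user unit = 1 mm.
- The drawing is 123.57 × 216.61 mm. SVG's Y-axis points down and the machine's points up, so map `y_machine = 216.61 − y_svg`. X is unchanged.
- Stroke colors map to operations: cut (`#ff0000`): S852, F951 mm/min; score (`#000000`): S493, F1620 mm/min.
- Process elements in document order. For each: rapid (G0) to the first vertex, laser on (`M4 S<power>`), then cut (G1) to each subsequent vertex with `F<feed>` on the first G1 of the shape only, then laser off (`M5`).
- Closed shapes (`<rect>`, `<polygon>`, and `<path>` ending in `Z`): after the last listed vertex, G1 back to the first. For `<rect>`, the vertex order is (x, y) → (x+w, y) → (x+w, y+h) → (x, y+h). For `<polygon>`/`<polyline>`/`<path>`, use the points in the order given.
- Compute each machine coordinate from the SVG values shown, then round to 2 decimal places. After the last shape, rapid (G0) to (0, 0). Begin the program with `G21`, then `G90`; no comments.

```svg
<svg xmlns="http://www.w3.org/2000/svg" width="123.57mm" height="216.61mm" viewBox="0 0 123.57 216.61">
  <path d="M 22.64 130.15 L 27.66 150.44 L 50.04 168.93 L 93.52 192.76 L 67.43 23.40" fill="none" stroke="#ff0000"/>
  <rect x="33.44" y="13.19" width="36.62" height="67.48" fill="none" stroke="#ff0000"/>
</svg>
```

viewBox `0 0 123.57 216.61` with mm width/height → 1 unit = 1 mm. Flip: y_m = 216.61 − y_svg.

**Shape 1** — `<path>` open polyline, stroke `#ff0000` → cut (S852, F951). Machine vertices: (22.64,86.46) → (27.66,66.17) → (50.04,47.68) → (93.52,23.85) → (67.43,193.21). Open path.

**Shape 2** — `<rect>` rectangle, stroke `#ff0000` → cut (S852, F951). Machine vertices: (33.44,203.42) → (70.06,203.42) → (70.06,135.94) → (33.44,135.94) → (33.44,203.42). Closed: final G1 returns to the first vertex.

G21
G90
G0 X22.64 Y86.46
M4 S852
G1 X27.66 Y66.17 F951
G1 X50.04 Y47.68
G1 X93.52 Y23.85
G1 X67.43 Y193.21
M5
G0 X33.44 Y203.42
M4 S852
G1 X70.06 Y203.42 F951
G1 X70.06 Y135.94
G1 X33.44 Y135.94
G1 X33.44 Y203.42
M5
G0 X0.00 Y0.00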